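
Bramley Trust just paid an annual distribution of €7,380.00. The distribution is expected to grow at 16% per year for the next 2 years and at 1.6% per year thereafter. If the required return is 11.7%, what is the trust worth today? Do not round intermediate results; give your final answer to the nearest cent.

€95687.43

D_1 = 8560.80000
D_2 = 9930.52800
Terminal value at year 2: TV = D_2×(1+g_2)/(r−g_2) = 10089.41645/0.101 = 99895.21236
P_0 = D_1/(1+r)^1 + D_2/(1+r)^2 + TV/(1+r)^2
    = 7664.10027 + 7959.13725 + 80064.19256 = 95687.43009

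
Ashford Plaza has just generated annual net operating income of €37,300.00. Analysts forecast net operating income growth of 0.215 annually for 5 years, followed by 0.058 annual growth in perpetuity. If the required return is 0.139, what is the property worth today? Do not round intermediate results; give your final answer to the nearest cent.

€900258.48

D_1 = 45319.50000
D_2 = 55063.19250
D_3 = 66901.77889
D_4 = 81285.66135
D_5 = 98762.07854
Terminal value at year 5: TV = D_5×(1+g_2)/(r−g_2) = 104490.27909/0.081 = 1290003.44560
P_0 = D_1/(1+r)^1 + D_2/(1+r)^2 + D_3/(1+r)^3 + D_4/(1+r)^4 + D_5/(1+r)^5 + TV/(1+r)^5
    = 39788.84987 + 42443.76874 + 45275.83759 + 48296.87680 + 51519.49544 + 672933.65650 = 900258.48493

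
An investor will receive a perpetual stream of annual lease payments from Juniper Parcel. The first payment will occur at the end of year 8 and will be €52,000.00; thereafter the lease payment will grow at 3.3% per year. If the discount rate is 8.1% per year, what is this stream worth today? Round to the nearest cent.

Value at end of year 7: C₁ / (r − g) = €52,000.00 / (0.081 − 0.033) = €1,083,333.3333
Discount to today: PV = €1,083,333.3333 / (1 + 0.081)^7 = €1,083,333.3333 / 1.724963 = €628,032.69

€628032.69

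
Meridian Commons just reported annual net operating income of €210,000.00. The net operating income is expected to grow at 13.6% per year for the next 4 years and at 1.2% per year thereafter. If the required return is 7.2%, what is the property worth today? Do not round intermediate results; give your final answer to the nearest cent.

D_1 = 238560.00000
D_2 = 271004.16000
D_3 = 307860.72576
D_4 = 349729.78446
Terminal value at year 4: TV = D_4×(1+g_2)/(r−g_2) = 353926.54188/0.06 = 5898775.69795
P_0 = D_1/(1+r)^1 + D_2/(1+r)^2 + D_3/(1+r)^3 + D_4/(1+r)^4 + TV/(1+r)^4
    = 222537.31343 + 235823.12319 + 249902.11562 + 264821.64491 + 4466658.41081 = 5439742.60797

€5439742.61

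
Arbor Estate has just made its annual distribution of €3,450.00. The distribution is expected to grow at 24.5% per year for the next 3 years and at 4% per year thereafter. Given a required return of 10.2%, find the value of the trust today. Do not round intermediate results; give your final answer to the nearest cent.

D_1 = 4295.25000
D_2 = 5347.58625
D_3 = 6657.74488
Terminal value at year 3: TV = D_3×(1+g_2)/(r−g_2) = 6924.05468/0.062 = 111678.30123
P_0 = D_1/(1+r)^1 + D_2/(1+r)^2 + D_3/(1+r)^3 + TV/(1+r)^3
    = 3897.68603 + 4403.46561 + 4974.87721 + 83449.55318 = 96725.58202

€96725.58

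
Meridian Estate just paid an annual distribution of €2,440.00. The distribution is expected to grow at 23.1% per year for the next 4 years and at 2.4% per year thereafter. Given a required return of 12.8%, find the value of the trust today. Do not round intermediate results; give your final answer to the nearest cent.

€46277.20

D_1 = 3003.64000
D_2 = 3697.48084
D_3 = 4551.59891
D_4 = 5603.01826
Terminal value at year 4: TV = D_4×(1+g_2)/(r−g_2) = 5737.49070/0.104 = 55168.17982
P_0 = D_1/(1+r)^1 + D_2/(1+r)^2 + D_3/(1+r)^3 + D_4/(1+r)^4 + TV/(1+r)^4
    = 2662.80142 + 2905.94729 + 3171.29532 + 3460.87281 + 34076.28617 = 46277.20302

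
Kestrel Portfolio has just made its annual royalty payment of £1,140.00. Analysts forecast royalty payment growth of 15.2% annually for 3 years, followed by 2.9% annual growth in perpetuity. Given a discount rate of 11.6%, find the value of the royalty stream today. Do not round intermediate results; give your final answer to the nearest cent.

£18476.27

D_1 = 1313.28000
D_2 = 1512.89856
D_3 = 1742.85914
Terminal value at year 3: TV = D_3×(1+g_2)/(r−g_2) = 1793.40206/0.087 = 20613.81674
P_0 = D_1/(1+r)^1 + D_2/(1+r)^2 + D_3/(1+r)^3 + TV/(1+r)^3
    = 1176.77419 + 1214.73465 + 1253.91964 + 14830.84264 = 18476.27113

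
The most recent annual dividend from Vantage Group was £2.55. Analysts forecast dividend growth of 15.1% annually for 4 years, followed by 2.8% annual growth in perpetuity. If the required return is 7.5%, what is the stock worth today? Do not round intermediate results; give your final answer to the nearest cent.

D_1 = 2.93505
D_2 = 3.37824
D_3 = 3.88836
D_4 = 4.47550
Terminal value at year 4: TV = D_4×(1+g_2)/(r−g_2) = 4.60081/0.047 = 97.88964
P_0 = D_1/(1+r)^1 + D_2/(1+r)^2 + D_3/(1+r)^3 + D_4/(1+r)^4 + TV/(1+r)^4
    = 2.73028 + 2.92330 + 3.12997 + 3.35126 + 73.29981 = 85.43463

£85.43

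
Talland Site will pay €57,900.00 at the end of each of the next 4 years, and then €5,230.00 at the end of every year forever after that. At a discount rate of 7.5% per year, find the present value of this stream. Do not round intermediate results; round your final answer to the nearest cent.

€246142.35

PV of 4-year annuity: €57,900.00 × [1 − (1+0.075)^−4] / 0.075 = 193925.99101
Perpetuity value at year 4: €5,230.00 / 0.075 = 69733.33333
PV of perpetuity: 69733.33333 / (1+0.075)^4 = 52216.35694
Total PV = 193925.99101 + 52216.35694 = 246142.34796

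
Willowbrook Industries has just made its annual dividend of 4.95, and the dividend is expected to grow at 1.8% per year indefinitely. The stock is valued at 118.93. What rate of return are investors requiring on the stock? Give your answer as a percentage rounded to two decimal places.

D₁ = 4.95 × 1.018 = 5.0391
P = D₁/(r − g) ⇒ r = D₁/P + g = 5.0391/118.93 + 0.018 = 0.042370 + 0.018 = 0.060370

6.04%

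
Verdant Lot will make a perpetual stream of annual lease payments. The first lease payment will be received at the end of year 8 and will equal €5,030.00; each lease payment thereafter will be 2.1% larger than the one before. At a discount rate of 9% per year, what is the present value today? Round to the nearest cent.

€39878.00

Value at end of year 7: C₁ / (r − g) = €5,030.00 / (0.09 − 0.021) = €72,898.5507
Discount to today: PV = €72,898.5507 / (1 + 0.09)^7 = €72,898.5507 / 1.828039 = €39,878.00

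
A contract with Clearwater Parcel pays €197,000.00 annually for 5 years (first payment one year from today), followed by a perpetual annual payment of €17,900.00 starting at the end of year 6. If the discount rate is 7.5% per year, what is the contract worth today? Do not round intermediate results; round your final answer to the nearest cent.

PV of 5-year annuity: €197,000.00 × [1 − (1+0.075)^−5] / 0.075 = 797039.32569
Perpetuity value at year 5: €17,900.00 / 0.075 = 238666.66667
PV of perpetuity: 238666.66667 / (1+0.075)^5 = 166245.32692
Total PV = 797039.32569 + 166245.32692 = 963284.65261

€963284.65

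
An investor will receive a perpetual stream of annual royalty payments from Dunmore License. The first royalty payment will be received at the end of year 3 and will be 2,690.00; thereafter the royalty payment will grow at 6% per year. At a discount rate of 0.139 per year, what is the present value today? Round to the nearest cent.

26246.88

Value at end of year 2: C₁ / (r − g) = 2,690.00 / (0.139 − 0.06) = 34,050.6329
Discount to today: PV = 34,050.6329 / (1 + 0.139)^2 = 34,050.6329 / 1.297321 = 26,246.88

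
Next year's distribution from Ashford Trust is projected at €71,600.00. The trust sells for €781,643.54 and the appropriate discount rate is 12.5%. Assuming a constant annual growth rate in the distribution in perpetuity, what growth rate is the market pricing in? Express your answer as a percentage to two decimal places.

P = D₁/(r−g) ⇒ g = r − D₁/P = 0.125 − €71,600.00/€781,643.54 = 0.033398

3.34%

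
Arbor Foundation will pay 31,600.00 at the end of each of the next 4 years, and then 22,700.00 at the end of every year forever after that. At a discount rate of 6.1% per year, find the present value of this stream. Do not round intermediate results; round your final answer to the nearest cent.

402900.10

PV of 4-year annuity: 31,600.00 × [1 − (1+0.061)^−4] / 0.061 = 109247.07093
Perpetuity value at year 4: 22,700.00 / 0.061 = 372131.14754
PV of perpetuity: 372131.14754 / (1+0.061)^4 = 293653.03013
Total PV = 109247.07093 + 293653.03013 = 402900.10106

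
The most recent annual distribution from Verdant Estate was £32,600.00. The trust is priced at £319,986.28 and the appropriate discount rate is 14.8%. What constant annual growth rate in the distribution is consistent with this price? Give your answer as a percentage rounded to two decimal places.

P = D₀(1+g)/(r−g) ⇒ P(r−g) = D₀(1+g) ⇒ g(P+D₀) = P·r − D₀
g = (P·r − D₀)/(P + D₀) = (£319,986.28×0.148 − £32,600.00) / (£319,986.28 + £32,600.00) = 0.041856

4.19%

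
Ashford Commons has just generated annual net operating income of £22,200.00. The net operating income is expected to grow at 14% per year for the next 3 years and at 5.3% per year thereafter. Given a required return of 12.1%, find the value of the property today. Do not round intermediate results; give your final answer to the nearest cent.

D_1 = 25308.00000
D_2 = 28851.12000
D_3 = 32890.27680
Terminal value at year 3: TV = D_3×(1+g_2)/(r−g_2) = 34633.46147/0.068 = 509315.60986
P_0 = D_1/(1+r)^1 + D_2/(1+r)^2 + D_3/(1+r)^3 + TV/(1+r)^3
    = 22576.27119 + 22958.91985 + 23348.05409 + 361551.48459 = 430434.72971

£430434.73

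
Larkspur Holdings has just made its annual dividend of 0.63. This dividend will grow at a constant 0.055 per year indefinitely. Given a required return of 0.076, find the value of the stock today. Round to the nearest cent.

31.65

D₁ = D₀ × (1 + g) = 0.63 × 1.055 = 0.6647
Growing perpetuity: P = D₁ / (r − g) = 0.6647 / (0.076 − 0.055) = 31.65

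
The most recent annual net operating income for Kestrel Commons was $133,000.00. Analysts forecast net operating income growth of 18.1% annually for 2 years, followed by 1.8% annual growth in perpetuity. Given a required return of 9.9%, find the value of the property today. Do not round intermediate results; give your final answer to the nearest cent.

D_1 = 157073.00000
D_2 = 185503.21300
Terminal value at year 2: TV = D_2×(1+g_2)/(r−g_2) = 188842.27083/0.081 = 2331386.05968
P_0 = D_1/(1+r)^1 + D_2/(1+r)^2 + TV/(1+r)^2
    = 142923.56688 + 153587.56368 + 1930273.33119 = 2226784.46174

$2226784.46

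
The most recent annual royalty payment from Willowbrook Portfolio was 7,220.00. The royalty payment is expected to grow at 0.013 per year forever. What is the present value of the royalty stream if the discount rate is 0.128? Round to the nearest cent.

D₁ = D₀ × (1 + g) = 7,220.00 × 1.013 = 7,313.8600
Growing perpetuity: P = D₁ / (r − g) = 7,313.8600 / (0.128 − 0.013) = 63,598.78

63598.78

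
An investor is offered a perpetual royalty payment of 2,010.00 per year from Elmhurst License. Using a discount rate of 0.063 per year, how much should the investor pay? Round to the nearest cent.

Level perpetuity: PV = C / r = 2,010.00 / 0.063 = 31,904.76

31904.76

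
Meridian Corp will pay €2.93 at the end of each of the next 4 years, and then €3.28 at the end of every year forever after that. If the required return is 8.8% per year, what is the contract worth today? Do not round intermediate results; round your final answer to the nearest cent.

PV of 4-year annuity: €2.93 × [1 − (1+0.088)^−4] / 0.088 = 9.53420
Perpetuity value at year 4: €3.28 / 0.088 = 37.27273
PV of perpetuity: 37.27273 / (1+0.088)^4 = 26.59963
Total PV = 9.53420 + 26.59963 = 36.13383

€36.13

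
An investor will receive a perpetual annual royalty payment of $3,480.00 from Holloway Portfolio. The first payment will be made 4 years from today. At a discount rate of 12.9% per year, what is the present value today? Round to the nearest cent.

$18745.96

Value at end of year 3: C / r = $3,480.00 / 0.129 = $26,976.7442
Discount to today: PV = $26,976.7442 / (1 + 0.129)^3 = $26,976.7442 / 1.439070 = $18,745.96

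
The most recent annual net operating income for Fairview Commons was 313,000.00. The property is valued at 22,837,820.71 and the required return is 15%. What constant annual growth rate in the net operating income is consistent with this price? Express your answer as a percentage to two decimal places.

P = D₀(1+g)/(r−g) ⇒ P(r−g) = D₀(1+g) ⇒ g(P+D₀) = P·r − D₀
g = (P·r − D₀)/(P + D₀) = (22,837,820.71×0.15 − 313,000.00) / (22,837,820.71 + 313,000.00) = 0.134452

13.45%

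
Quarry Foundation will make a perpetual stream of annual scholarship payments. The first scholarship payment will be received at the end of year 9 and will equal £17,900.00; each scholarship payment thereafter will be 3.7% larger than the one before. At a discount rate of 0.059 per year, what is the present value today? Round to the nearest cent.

Value at end of year 8: C₁ / (r − g) = £17,900.00 / (0.059 − 0.037) = £813,636.3636
Discount to today: PV = £813,636.3636 / (1 + 0.059)^8 = £813,636.3636 / 1.581859 = £514,354.65

£514354.65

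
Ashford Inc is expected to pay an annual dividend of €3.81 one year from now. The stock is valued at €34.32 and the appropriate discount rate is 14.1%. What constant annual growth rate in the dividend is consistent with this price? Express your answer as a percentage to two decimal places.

3.00%

P = D₁/(r−g) ⇒ g = r − D₁/P = 0.141 − €3.81/€34.32 = 0.029986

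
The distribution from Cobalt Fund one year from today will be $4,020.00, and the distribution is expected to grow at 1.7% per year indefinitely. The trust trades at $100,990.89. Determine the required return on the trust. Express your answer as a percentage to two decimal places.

5.68%

P = D₁/(r − g) ⇒ r = D₁/P + g = $4,020.0000/$100,990.89 + 0.017 = 0.039806 + 0.017 = 0.056806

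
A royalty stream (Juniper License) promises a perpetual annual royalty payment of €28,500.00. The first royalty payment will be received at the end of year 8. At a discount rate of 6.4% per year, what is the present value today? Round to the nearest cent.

Value at end of year 7: C / r = €28,500.00 / 0.064 = €445,312.5000
Discount to today: PV = €445,312.5000 / (1 + 0.064)^7 = €445,312.5000 / 1.543801 = €288,451.96

€288451.96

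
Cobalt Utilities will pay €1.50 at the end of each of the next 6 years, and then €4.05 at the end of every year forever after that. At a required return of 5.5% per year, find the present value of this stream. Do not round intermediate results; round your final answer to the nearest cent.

PV of 6-year annuity: €1.50 × [1 − (1+0.055)^−6] / 0.055 = 7.49330
Perpetuity value at year 6: €4.05 / 0.055 = 73.63636
PV of perpetuity: 73.63636 / (1+0.055)^6 = 53.40447
Total PV = 7.49330 + 53.40447 = 60.89776

€60.90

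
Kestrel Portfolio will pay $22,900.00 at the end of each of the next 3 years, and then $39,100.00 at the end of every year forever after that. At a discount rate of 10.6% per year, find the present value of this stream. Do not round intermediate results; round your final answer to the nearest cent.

$329002.70

PV of 3-year annuity: $22,900.00 × [1 − (1+0.106)^−3] / 0.106 = 56352.69410
Perpetuity value at year 3: $39,100.00 / 0.106 = 368867.92453
PV of perpetuity: 368867.92453 / (1+0.106)^3 = 272650.00578
Total PV = 56352.69410 + 272650.00578 = 329002.69988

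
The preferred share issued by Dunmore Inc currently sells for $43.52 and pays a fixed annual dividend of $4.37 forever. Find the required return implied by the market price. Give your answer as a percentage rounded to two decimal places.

P = C/r ⇒ r = C/P = $4.37/$43.52 = 0.100414

10.04%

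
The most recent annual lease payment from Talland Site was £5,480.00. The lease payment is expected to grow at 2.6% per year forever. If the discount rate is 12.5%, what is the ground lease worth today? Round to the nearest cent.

£56792.73

D₁ = D₀ × (1 + g) = £5,480.00 × 1.026 = £5,622.4800
Growing perpetuity: P = D₁ / (r − g) = £5,622.4800 / (0.125 − 0.026) = £56,792.73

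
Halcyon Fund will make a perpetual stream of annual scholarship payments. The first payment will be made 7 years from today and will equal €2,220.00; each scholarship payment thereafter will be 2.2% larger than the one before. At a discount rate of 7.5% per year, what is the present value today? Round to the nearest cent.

Value at end of year 6: C₁ / (r − g) = €2,220.00 / (0.075 − 0.022) = €41,886.7925
Discount to today: PV = €41,886.7925 / (1 + 0.075)^6 = €41,886.7925 / 1.543302 = €27,141.03

€27141.03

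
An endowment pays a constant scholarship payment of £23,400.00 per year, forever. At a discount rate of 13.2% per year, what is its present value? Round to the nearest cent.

Level perpetuity: PV = C / r = £23,400.00 / 0.132 = £177,272.73

£177272.73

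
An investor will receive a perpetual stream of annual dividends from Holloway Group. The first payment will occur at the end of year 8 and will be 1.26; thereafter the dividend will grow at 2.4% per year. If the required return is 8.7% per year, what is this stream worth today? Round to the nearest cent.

11.15

Value at end of year 7: C₁ / (r − g) = 1.26 / (0.087 − 0.024) = 20.0000
Discount to today: PV = 20.0000 / (1 + 0.087)^7 = 20.0000 / 1.793109 = 11.15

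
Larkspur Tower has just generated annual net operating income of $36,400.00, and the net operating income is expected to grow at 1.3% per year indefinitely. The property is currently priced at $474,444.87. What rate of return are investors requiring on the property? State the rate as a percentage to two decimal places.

D₁ = $36,400.00 × 1.013 = $36,873.2000
P = D₁/(r − g) ⇒ r = D₁/P + g = $36,873.2000/$474,444.87 + 0.013 = 0.077719 + 0.013 = 0.090719

9.07%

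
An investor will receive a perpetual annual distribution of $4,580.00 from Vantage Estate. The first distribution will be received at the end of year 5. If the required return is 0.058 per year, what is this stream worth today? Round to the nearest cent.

Value at end of year 4: C / r = $4,580.00 / 0.058 = $78,965.5172
Discount to today: PV = $78,965.5172 / (1 + 0.058)^4 = $78,965.5172 / 1.252976 = $63,022.38

$63022.38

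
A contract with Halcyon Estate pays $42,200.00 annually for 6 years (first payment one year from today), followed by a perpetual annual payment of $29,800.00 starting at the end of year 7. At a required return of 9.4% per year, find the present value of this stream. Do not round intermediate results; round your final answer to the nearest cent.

PV of 6-year annuity: $42,200.00 × [1 − (1+0.094)^−6] / 0.094 = 187069.23503
Perpetuity value at year 6: $29,800.00 / 0.094 = 317021.27660
PV of perpetuity: 317021.27660 / (1+0.094)^6 = 184920.25281
Total PV = 187069.23503 + 184920.25281 = 371989.48784

$371989.49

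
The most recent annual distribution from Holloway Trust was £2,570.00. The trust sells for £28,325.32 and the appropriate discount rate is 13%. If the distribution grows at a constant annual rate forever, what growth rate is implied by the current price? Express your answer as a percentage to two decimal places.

3.60%

P = D₀(1+g)/(r−g) ⇒ P(r−g) = D₀(1+g) ⇒ g(P+D₀) = P·r − D₀
g = (P·r − D₀)/(P + D₀) = (£28,325.32×0.13 − £2,570.00) / (£28,325.32 + £2,570.00) = 0.036002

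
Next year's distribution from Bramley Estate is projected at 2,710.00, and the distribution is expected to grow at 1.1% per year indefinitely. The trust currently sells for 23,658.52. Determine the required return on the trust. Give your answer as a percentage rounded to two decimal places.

12.55%

P = D₁/(r − g) ⇒ r = D₁/P + g = 2,710.0000/23,658.52 + 0.011 = 0.114546 + 0.011 = 0.125546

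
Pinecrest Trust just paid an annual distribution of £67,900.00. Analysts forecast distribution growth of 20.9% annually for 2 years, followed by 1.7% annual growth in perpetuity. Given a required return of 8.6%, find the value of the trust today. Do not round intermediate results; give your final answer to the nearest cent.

D_1 = 82091.10000
D_2 = 99248.13990
Terminal value at year 2: TV = D_2×(1+g_2)/(r−g_2) = 100935.35828/0.069 = 1462831.27940
P_0 = D_1/(1+r)^1 + D_2/(1+r)^2 + TV/(1+r)^2
    = 75590.33149 + 84151.66738 + 1240322.40180 = 1400064.40067

£1400064.40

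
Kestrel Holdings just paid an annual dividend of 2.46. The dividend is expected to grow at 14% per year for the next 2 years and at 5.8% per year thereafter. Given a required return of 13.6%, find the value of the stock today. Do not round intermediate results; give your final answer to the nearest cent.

D_1 = 2.80440
D_2 = 3.19702
Terminal value at year 2: TV = D_2×(1+g_2)/(r−g_2) = 3.38244/0.078 = 43.36465
P_0 = D_1/(1+r)^1 + D_2/(1+r)^2 + TV/(1+r)^2
    = 2.46866 + 2.47735 + 33.60309 = 38.54911

38.55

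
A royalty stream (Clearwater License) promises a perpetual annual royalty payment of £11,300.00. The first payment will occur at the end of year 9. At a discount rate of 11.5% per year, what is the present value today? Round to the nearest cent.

Value at end of year 8: C / r = £11,300.00 / 0.115 = £98,260.8696
Discount to today: PV = £98,260.8696 / (1 + 0.115)^8 = £98,260.8696 / 2.388905 = £41,132.17

£41132.17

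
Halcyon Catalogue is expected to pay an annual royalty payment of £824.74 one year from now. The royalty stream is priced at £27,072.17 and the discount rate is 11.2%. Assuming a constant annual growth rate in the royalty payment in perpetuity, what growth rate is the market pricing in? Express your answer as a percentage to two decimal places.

8.15%

P = D₁/(r−g) ⇒ g = r − D₁/P = 0.112 − £824.74/£27,072.17 = 0.081536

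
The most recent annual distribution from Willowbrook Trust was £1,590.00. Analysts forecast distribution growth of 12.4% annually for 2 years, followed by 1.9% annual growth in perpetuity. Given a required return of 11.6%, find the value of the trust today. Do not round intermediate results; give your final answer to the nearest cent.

£20157.80

D_1 = 1787.16000
D_2 = 2008.76784
Terminal value at year 2: TV = D_2×(1+g_2)/(r−g_2) = 2046.93443/0.097 = 21102.41679
P_0 = D_1/(1+r)^1 + D_2/(1+r)^2 + TV/(1+r)^2
    = 1601.39785 + 1612.87740 + 16943.52654 = 20157.80180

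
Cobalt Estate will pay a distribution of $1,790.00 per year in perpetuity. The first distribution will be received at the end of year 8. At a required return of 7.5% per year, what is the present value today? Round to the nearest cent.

Value at end of year 7: C / r = $1,790.00 / 0.075 = $23,866.6667
Discount to today: PV = $23,866.6667 / (1 + 0.075)^7 = $23,866.6667 / 1.659049 = $14,385.75

$14385.75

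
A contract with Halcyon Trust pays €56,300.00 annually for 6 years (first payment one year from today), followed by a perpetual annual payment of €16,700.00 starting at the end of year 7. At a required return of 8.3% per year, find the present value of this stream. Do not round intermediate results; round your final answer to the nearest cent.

PV of 6-year annuity: €56,300.00 × [1 − (1+0.083)^−6] / 0.083 = 257916.29703
Perpetuity value at year 6: €16,700.00 / 0.083 = 201204.81928
PV of perpetuity: 201204.81928 / (1+0.083)^6 = 124700.34041
Total PV = 257916.29703 + 124700.34041 = 382616.63743

€382616.64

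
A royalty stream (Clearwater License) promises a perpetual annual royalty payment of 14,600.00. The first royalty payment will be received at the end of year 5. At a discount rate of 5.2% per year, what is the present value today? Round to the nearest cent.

229237.97

Value at end of year 4: C / r = 14,600.00 / 0.052 = 280,769.2308
Discount to today: PV = 280,769.2308 / (1 + 0.052)^4 = 280,769.2308 / 1.224794 = 229,237.97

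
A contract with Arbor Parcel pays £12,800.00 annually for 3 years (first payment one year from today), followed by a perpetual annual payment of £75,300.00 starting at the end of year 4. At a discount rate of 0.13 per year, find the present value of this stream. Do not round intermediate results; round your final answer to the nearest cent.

£431658.73

PV of 3-year annuity: £12,800.00 × [1 − (1+0.13)^−3] / 0.13 = 30222.75325
Perpetuity value at year 3: £75,300.00 / 0.13 = 579230.76923
PV of perpetuity: 579230.76923 / (1+0.13)^3 = 401435.97861
Total PV = 30222.75325 + 401435.97861 = 431658.73186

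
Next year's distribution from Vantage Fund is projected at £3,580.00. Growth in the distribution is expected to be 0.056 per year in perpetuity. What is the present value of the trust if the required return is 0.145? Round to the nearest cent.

Growing perpetuity: P = D₁ / (r − g) = £3,580.0000 / (0.145 − 0.056) = £40,224.72

£40224.72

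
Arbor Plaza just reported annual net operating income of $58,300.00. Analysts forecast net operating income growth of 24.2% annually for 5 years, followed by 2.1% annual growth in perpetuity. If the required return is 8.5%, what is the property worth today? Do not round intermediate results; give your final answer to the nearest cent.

D_1 = 72408.60000
D_2 = 89931.48120
D_3 = 111694.89965
D_4 = 138725.06537
D_5 = 172296.53118
Terminal value at year 5: TV = D_5×(1+g_2)/(r−g_2) = 175914.75834/0.064 = 2748668.09905
P_0 = D_1/(1+r)^1 + D_2/(1+r)^2 + D_3/(1+r)^3 + D_4/(1+r)^4 + D_5/(1+r)^5 + TV/(1+r)^5
    = 66736.03687 + 76392.77215 + 87446.84149 + 100100.43975 + 114585.01951 + 1827989.13941 = 2273250.24919

$2273250.25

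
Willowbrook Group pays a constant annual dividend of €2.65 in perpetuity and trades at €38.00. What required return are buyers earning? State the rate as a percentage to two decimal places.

6.97%

P = C/r ⇒ r = C/P = €2.65/€38.00 = 0.069737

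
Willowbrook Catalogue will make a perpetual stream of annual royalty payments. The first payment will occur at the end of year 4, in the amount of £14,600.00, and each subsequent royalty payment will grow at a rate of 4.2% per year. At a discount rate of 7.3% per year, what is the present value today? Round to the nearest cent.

£381234.32

Value at end of year 3: C₁ / (r − g) = £14,600.00 / (0.073 − 0.042) = £470,967.7419
Discount to today: PV = £470,967.7419 / (1 + 0.073)^3 = £470,967.7419 / 1.235376 = £381,234.32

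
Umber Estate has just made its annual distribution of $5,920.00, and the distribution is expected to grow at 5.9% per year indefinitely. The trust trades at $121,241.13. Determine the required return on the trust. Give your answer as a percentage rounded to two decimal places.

11.07%

D₁ = $5,920.00 × 1.059 = $6,269.2800
P = D₁/(r − g) ⇒ r = D₁/P + g = $6,269.2800/$121,241.13 + 0.059 = 0.051709 + 0.059 = 0.110709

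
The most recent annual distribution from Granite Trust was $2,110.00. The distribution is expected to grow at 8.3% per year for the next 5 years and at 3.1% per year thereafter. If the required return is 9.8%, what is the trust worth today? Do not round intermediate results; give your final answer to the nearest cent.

$40436.18

D_1 = 2285.13000
D_2 = 2474.79579
D_3 = 2680.20384
D_4 = 2902.66076
D_5 = 3143.58160
Terminal value at year 5: TV = D_5×(1+g_2)/(r−g_2) = 3241.03263/0.067 = 48373.62137
P_0 = D_1/(1+r)^1 + D_2/(1+r)^2 + D_3/(1+r)^3 + D_4/(1+r)^4 + D_5/(1+r)^5 + TV/(1+r)^5
    = 2081.17486 + 2052.74351 + 2024.70057 + 1997.04072 + 1969.75875 + 30310.76521 = 40436.18362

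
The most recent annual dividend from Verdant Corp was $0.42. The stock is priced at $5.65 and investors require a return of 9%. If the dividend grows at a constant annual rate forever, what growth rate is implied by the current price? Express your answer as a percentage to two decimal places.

1.46%

P = D₀(1+g)/(r−g) ⇒ P(r−g) = D₀(1+g) ⇒ g(P+D₀) = P·r − D₀
g = (P·r − D₀)/(P + D₀) = ($5.65×0.09 − $0.42) / ($5.65 + $0.42) = 0.014580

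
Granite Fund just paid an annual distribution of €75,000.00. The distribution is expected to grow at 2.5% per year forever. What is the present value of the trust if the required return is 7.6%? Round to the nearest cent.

€1507352.94

D₁ = D₀ × (1 + g) = €75,000.00 × 1.025 = €76,875.0000
Growing perpetuity: P = D₁ / (r − g) = €76,875.0000 / (0.076 − 0.025) = €1,507,352.94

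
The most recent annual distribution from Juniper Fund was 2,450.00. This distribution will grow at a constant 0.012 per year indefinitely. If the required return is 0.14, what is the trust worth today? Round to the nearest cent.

19370.31

D₁ = D₀ × (1 + g) = 2,450.00 × 1.012 = 2,479.4000
Growing perpetuity: P = D₁ / (r − g) = 2,479.4000 / (0.14 − 0.012) = 19,370.31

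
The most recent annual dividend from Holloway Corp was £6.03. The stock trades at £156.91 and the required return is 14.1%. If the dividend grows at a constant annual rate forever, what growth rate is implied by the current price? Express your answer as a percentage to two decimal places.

P = D₀(1+g)/(r−g) ⇒ P(r−g) = D₀(1+g) ⇒ g(P+D₀) = P·r − D₀
g = (P·r − D₀)/(P + D₀) = (£156.91×0.141 − £6.03) / (£156.91 + £6.03) = 0.098774

9.88%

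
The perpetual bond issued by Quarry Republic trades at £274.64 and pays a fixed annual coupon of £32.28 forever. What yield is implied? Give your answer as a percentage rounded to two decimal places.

11.75%

P = C/r ⇒ r = C/P = £32.28/£274.64 = 0.117536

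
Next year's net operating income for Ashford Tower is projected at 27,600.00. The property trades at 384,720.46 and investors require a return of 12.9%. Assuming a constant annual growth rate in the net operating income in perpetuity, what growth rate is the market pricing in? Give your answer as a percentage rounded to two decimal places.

5.73%

P = D₁/(r−g) ⇒ g = r − D₁/P = 0.129 − 27,600.00/384,720.46 = 0.057260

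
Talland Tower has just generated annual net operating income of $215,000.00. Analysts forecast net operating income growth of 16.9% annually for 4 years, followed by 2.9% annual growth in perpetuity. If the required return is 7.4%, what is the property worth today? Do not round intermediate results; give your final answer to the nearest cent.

D_1 = 251335.00000
D_2 = 293810.61500
D_3 = 343464.60894
D_4 = 401510.12785
Terminal value at year 4: TV = D_4×(1+g_2)/(r−g_2) = 413153.92155/0.045 = 9181198.25672
P_0 = D_1/(1+r)^1 + D_2/(1+r)^2 + D_3/(1+r)^3 + D_4/(1+r)^4 + TV/(1+r)^4
    = 234017.69088 + 254717.57973 + 277248.46435 + 301772.30430 + 6900526.69171 = 7968282.73097

$7968282.73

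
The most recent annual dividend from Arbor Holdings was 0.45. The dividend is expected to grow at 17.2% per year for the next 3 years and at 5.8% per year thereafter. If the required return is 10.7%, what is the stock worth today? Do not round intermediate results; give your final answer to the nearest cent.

13.05

D_1 = 0.52740
D_2 = 0.61811
D_3 = 0.72443
Terminal value at year 3: TV = D_3×(1+g_2)/(r−g_2) = 0.76645/0.049 = 15.64174
P_0 = D_1/(1+r)^1 + D_2/(1+r)^2 + D_3/(1+r)^3 + TV/(1+r)^3
    = 0.47642 + 0.50440 + 0.53401 + 11.53034 = 13.04517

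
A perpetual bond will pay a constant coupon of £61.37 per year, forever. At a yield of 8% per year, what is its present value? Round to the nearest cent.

Level perpetuity: PV = C / r = £61.37 / 0.08 = £767.13

£767.13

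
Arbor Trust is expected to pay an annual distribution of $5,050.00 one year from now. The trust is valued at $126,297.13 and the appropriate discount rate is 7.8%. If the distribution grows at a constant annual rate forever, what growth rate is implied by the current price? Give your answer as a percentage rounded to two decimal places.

3.80%

P = D₁/(r−g) ⇒ g = r − D₁/P = 0.078 − $5,050.00/$126,297.13 = 0.038015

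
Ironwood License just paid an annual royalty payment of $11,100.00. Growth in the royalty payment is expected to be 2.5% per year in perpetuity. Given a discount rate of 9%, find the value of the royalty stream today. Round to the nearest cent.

$175038.46

D₁ = D₀ × (1 + g) = $11,100.00 × 1.025 = $11,377.5000
Growing perpetuity: P = D₁ / (r − g) = $11,377.5000 / (0.09 − 0.025) = $175,038.46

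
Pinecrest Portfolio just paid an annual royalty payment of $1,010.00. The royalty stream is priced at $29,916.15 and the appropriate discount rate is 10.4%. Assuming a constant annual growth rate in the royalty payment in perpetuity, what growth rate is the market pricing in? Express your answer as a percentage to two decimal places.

6.79%

P = D₀(1+g)/(r−g) ⇒ P(r−g) = D₀(1+g) ⇒ g(P+D₀) = P·r − D₀
g = (P·r − D₀)/(P + D₀) = ($29,916.15×0.104 − $1,010.00) / ($29,916.15 + $1,010.00) = 0.067945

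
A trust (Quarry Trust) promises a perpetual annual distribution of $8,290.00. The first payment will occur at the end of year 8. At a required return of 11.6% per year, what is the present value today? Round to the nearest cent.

Value at end of year 7: C / r = $8,290.00 / 0.116 = $71,465.5172
Discount to today: PV = $71,465.5172 / (1 + 0.116)^7 = $71,465.5172 / 2.156003 = $33,147.23

$33147.23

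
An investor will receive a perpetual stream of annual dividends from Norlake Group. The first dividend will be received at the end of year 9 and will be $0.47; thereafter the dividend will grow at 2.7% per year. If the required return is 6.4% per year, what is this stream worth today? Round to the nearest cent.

Value at end of year 8: C₁ / (r − g) = $0.47 / (0.064 − 0.027) = $12.7027
Discount to today: PV = $12.7027 / (1 + 0.064)^8 = $12.7027 / 1.642605 = $7.73

$7.73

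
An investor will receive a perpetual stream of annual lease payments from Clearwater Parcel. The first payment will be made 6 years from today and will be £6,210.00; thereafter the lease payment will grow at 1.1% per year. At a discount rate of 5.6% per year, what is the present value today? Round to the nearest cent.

Value at end of year 5: C₁ / (r − g) = £6,210.00 / (0.056 − 0.011) = £138,000.0000
Discount to today: PV = £138,000.0000 / (1 + 0.056)^5 = £138,000.0000 / 1.313166 = £105,089.54

£105089.54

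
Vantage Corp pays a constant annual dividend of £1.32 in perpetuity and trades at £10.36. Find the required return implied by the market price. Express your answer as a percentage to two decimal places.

12.74%

P = C/r ⇒ r = C/P = £1.32/£10.36 = 0.127413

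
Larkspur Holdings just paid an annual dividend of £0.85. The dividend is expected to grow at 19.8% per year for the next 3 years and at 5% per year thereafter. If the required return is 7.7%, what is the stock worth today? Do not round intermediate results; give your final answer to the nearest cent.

D_1 = 1.01830
D_2 = 1.21992
D_3 = 1.46147
Terminal value at year 3: TV = D_3×(1+g_2)/(r−g_2) = 1.53454/0.027 = 56.83488
P_0 = D_1/(1+r)^1 + D_2/(1+r)^2 + D_3/(1+r)^3 + TV/(1+r)^3
    = 0.94550 + 1.05172 + 1.16988 + 45.49543 = 48.66254

£48.66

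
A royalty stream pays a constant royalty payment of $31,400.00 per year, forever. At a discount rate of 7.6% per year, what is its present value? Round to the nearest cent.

Level perpetuity: PV = C / r = $31,400.00 / 0.076 = $413,157.89

$413157.89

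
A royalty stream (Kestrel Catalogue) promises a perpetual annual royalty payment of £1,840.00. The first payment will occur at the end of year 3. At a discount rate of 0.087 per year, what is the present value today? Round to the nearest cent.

£17899.44

Value at end of year 2: C / r = £1,840.00 / 0.087 = £21,149.4253
Discount to today: PV = £21,149.4253 / (1 + 0.087)^2 = £21,149.4253 / 1.181569 = £17,899.44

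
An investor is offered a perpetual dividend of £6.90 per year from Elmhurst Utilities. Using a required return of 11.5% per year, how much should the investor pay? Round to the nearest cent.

£60.00

Level perpetuity: PV = C / r = £6.90 / 0.115 = £60.00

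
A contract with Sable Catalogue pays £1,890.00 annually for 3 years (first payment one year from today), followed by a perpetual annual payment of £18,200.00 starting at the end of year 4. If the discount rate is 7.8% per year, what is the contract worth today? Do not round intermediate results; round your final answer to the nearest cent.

PV of 3-year annuity: £1,890.00 × [1 − (1+0.078)^−3] / 0.078 = 4888.34435
Perpetuity value at year 3: £18,200.00 / 0.078 = 233333.33333
PV of perpetuity: 233333.33333 / (1+0.078)^3 = 186260.38776
Total PV = 4888.34435 + 186260.38776 = 191148.73211

£191148.73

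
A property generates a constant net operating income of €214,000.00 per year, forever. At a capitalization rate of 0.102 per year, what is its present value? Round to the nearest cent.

Level perpetuity: PV = C / r = €214,000.00 / 0.102 = €2,098,039.22

€2098039.22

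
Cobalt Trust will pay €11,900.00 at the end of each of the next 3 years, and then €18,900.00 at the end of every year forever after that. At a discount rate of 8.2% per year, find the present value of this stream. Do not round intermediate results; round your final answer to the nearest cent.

€212513.03

PV of 3-year annuity: €11,900.00 × [1 − (1+0.082)^−3] / 0.082 = 30557.11813
Perpetuity value at year 3: €18,900.00 / 0.082 = 230487.80488
PV of perpetuity: 230487.80488 / (1+0.082)^3 = 181955.91137
Total PV = 30557.11813 + 181955.91137 = 212513.02950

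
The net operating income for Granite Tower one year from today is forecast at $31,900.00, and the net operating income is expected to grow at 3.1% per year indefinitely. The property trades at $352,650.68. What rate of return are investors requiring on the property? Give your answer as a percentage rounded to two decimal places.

12.15%

P = D₁/(r − g) ⇒ r = D₁/P + g = $31,900.0000/$352,650.68 + 0.031 = 0.090458 + 0.031 = 0.121458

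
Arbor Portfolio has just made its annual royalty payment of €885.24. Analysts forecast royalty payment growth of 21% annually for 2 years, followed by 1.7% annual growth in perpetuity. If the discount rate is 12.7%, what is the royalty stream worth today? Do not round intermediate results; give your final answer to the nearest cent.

€11405.22

D_1 = 1071.14040
D_2 = 1296.07988
Terminal value at year 2: TV = D_2×(1+g_2)/(r−g_2) = 1318.11324/0.11 = 11982.84765
P_0 = D_1/(1+r)^1 + D_2/(1+r)^2 + TV/(1+r)^2
    = 950.43514 + 1020.43169 + 9434.35482 = 11405.22165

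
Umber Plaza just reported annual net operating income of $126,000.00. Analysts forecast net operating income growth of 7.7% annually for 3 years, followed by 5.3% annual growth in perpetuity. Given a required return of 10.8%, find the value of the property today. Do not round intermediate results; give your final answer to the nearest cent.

D_1 = 135702.00000
D_2 = 146151.05400
D_3 = 157404.68516
Terminal value at year 3: TV = D_3×(1+g_2)/(r−g_2) = 165747.13347/0.055 = 3013584.24493
P_0 = D_1/(1+r)^1 + D_2/(1+r)^2 + D_3/(1+r)^3 + TV/(1+r)^3
    = 122474.72924 + 119048.08971 + 115717.32185 + 2215460.72565 = 2572700.86645

$2572700.87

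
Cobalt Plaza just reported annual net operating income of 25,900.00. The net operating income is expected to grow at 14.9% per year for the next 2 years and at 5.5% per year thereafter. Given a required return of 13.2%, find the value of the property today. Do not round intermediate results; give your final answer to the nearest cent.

418574.83

D_1 = 29759.10000
D_2 = 34193.20590
Terminal value at year 2: TV = D_2×(1+g_2)/(r−g_2) = 36073.83222/0.077 = 468491.32759
P_0 = D_1/(1+r)^1 + D_2/(1+r)^2 + TV/(1+r)^2
    = 26288.95760 + 26683.75643 + 365602.11732 = 418574.83135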